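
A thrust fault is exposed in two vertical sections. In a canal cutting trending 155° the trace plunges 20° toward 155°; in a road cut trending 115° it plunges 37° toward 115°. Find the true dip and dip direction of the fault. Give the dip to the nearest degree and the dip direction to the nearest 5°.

true dip 39°, dip direction 090°

Represent each trace as a vector plunging at its apparent dip toward its trend (east-north-up frame): v₁ = (0.397, -0.852, -0.342), v₂ = (0.724, -0.338, -0.602).
n = v₁ × v₂ = (0.397, -0.009, 0.482) (taken with n_z > 0).
Dip δ = arctan(|n_h|/n_z) = arctan(0.397/0.482) = 39.5°.
Dip direction = azimuth of (n_x, n_y) = atan2(0.397, -0.009) = 91°.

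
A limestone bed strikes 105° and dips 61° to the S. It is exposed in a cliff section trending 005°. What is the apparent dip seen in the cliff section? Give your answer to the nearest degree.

The section lies 80° from the strike.
tan(apparent dip) = tan 61° · sin 80° = 1.7766
α = arctan(1.7766) = 60.63°

61°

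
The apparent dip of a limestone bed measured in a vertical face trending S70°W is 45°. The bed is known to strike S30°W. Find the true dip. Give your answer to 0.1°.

57.3°

β = acute angle between strike S30°W and section S70°W = 40°.
tan(true dip) = tan 45° / sin 40° = 1.5557
δ = arctan(1.5557) = 57.27°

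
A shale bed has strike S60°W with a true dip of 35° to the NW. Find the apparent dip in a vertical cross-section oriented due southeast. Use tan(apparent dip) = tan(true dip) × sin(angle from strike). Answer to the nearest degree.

34°

The section lies 75° from the strike.
tan α = tan 35° × sin 75° = 0.7002 × 0.9659 = 0.6763
apparent dip = arctan 0.6763 = 34.07°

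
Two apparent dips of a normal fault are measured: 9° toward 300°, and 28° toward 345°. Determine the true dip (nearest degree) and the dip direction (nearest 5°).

true dip 32°, dip direction 015°

Represent each trace as a vector plunging at its apparent dip toward its trend (east-north-up frame): v₁ = (-0.855, 0.494, -0.156), v₂ = (-0.229, 0.853, -0.469).
The plane normal is n = v₁ × v₂ ∝ (0.098, 0.366, 0.617).
tan δ = √(n_x²+n_y²)/n_z = 0.379/0.617, so δ = 31.6°.
The horizontal component of n points toward azimuth atan2(n_x, n_y) = 15°, the dip direction.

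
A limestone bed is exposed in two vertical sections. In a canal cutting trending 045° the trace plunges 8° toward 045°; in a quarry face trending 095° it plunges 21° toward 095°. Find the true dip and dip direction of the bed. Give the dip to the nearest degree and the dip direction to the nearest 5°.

true dip 22°, dip direction 115°

Represent each trace as a vector plunging at its apparent dip toward its trend (east-north-up frame): v₁ = (0.700, 0.700, -0.139), v₂ = (0.930, -0.081, -0.358).
n = v₁ × v₂ = (0.262, -0.122, 0.708) (taken with n_z > 0).
True dip = arccos(n_z / |n|) = arccos(0.9259) = 22.2°.
Dip direction = atan2(0.262, -0.122) = 115° (azimuth of n's horizontal projection).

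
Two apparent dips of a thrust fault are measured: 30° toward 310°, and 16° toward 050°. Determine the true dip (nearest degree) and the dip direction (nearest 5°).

true dip 35°, dip direction 345°

Represent each trace as a vector plunging at its apparent dip toward its trend (east-north-up frame): v₁ = (-0.663, 0.557, -0.500), v₂ = (0.736, 0.618, -0.276).
The plane normal is n = v₁ × v₂ ∝ (-0.156, 0.551, 0.820).
Dip δ = arctan(|n_h|/n_z) = arctan(0.573/0.820) = 34.9°.
Dip direction = atan2(-0.156, 0.551) = 344° (azimuth of n's horizontal projection).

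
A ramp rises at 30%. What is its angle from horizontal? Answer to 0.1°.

16.7°

tan θ = 30/100 = 0.3000
θ = arctan(0.3000) = 16.70°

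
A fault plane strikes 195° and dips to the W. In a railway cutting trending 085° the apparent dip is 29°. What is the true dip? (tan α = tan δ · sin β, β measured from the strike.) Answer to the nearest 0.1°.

β = acute angle between strike 195° and section 085° = 70°.
tan(true dip) = tan 29° / sin 70° = 0.5899
true dip = arctan 0.5899 = 30.54°

30.5°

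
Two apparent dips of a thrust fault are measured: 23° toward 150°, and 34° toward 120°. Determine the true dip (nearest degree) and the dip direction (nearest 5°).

Each apparent-dip line lies in the plane. As unit vectors (x east, y north, z up), v₁ plunges 23°→150° and v₂ plunges 34°→120°.
The plane normal is n = v₁ × v₂ ∝ (0.284, -0.023, 0.382).
tan δ = √(n_x²+n_y²)/n_z = 0.285/0.382, so δ = 36.7°.
Dip direction = atan2(0.284, -0.023) = 95° (azimuth of n's horizontal projection).

true dip 37°, dip direction 095°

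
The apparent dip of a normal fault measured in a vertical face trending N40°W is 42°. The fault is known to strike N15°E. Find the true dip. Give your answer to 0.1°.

The section is 55° from the strike.
tan δ = tan α / sin β = tan 42° / sin 55° = 0.9004 / 0.8192 = 1.0992
true dip = arctan 1.0992 = 47.71°

47.7°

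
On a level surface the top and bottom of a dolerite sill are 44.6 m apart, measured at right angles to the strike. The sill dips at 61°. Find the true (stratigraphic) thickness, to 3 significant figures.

39.0 m

True thickness t = w · sin(dip) = 44.6 × sin 61°
t = 44.6 × 0.8746 = 39.008 m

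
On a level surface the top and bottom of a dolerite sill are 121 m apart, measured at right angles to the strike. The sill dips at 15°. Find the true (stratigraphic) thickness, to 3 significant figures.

True thickness t = w · sin(dip) = 121 × sin 15°
t = 121 × 0.2588 = 31.317 m

31.3 m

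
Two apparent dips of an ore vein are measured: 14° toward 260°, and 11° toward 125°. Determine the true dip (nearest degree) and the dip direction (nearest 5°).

Each apparent-dip line lies in the plane. As unit vectors (x east, y north, z up), v₁ plunges 14°→260° and v₂ plunges 11°→125°.
The plane normal is n = v₁ × v₂ ∝ (-0.104, -0.377, 0.673).
tan δ = √(n_x²+n_y²)/n_z = 0.391/0.673, so δ = 30.1°.
Dip direction = atan2(-0.104, -0.377) = 195° (azimuth of n's horizontal projection).

true dip 30°, dip direction 195°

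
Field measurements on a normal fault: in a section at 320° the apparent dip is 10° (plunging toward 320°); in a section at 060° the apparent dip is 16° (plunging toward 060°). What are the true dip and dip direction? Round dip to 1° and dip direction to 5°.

The two traces are lines in the plane: v₁ = (sin 320°·cos 10°, cos 320°·cos 10°, −sin 10°), v₂ = (sin 60°·cos 16°, cos 60°·cos 16°, −sin 16°).
n = v₁ × v₂ = (0.124, 0.319, 0.932) (taken with n_z > 0).
Dip δ = arctan(|n_h|/n_z) = arctan(0.342/0.932) = 20.2°.
Dip direction = azimuth of (n_x, n_y) = atan2(0.124, 0.319) = 21°.

true dip 20°, dip direction 020°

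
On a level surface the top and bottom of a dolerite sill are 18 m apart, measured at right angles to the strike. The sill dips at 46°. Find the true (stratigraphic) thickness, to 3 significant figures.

True thickness t = w · sin(dip) = 18 × sin 46°
t = 18 × 0.7193 = 12.948 m

12.9 m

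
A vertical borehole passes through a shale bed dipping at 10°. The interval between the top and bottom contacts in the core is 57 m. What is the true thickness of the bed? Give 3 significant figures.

56.1 m

True thickness t = h · cos(dip) = 57 × cos 10°
t = 57 × 0.9848 = 56.134 m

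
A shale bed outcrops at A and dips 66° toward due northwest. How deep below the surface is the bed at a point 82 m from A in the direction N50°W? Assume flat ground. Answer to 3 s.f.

183 m

The hole lies 5° from the dip direction, so the down-dip offset is 82 × cos 5° = 81.69 m.
Depth = down-dip offset × tan(dip) = 81.69 × tan 66° = 81.69 × 2.2460
Depth = 183.47 m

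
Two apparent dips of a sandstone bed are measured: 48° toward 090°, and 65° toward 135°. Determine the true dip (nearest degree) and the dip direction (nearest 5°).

true dip 66°, dip direction 150°

The two traces are lines in the plane: v₁ = (sin 90°·cos 48°, cos 90°·cos 48°, −sin 48°), v₂ = (sin 135°·cos 65°, cos 135°·cos 65°, −sin 65°).
The plane normal is n = v₁ × v₂ ∝ (0.222, -0.384, 0.200).
True dip = arccos(n_z / |n|) = arccos(0.4107) = 65.8°.
The horizontal component of n points toward azimuth atan2(n_x, n_y) = 150°, the dip direction.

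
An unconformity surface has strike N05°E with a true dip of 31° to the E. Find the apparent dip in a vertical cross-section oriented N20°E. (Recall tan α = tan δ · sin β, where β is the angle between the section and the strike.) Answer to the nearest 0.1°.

The section lies 15° from the strike.
tan(apparent dip) = tan 31° · sin 15° = 0.1555
apparent dip = arctan 0.1555 = 8.84°

8.8°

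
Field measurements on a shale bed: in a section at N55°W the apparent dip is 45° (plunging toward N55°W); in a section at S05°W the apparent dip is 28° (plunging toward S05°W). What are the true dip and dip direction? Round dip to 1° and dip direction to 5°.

Represent each trace as a vector plunging at its apparent dip toward its trend (east-north-up frame): v₁ = (-0.579, 0.406, -0.707), v₂ = (-0.077, -0.880, -0.469).
n = v₁ × v₂ = (-0.812, -0.218, 0.541) (taken with n_z > 0).
tan δ = √(n_x²+n_y²)/n_z = 0.841/0.541, so δ = 57.3°.
Dip direction = azimuth of (n_x, n_y) = atan2(-0.812, -0.218) = 255°.

true dip 57°, dip direction 255°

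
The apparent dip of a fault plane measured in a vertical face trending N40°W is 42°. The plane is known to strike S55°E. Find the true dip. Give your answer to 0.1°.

β = acute angle between strike S55°E and section N40°W = 15°.
tan(true dip) = tan 42° / sin 15° = 3.4789
δ = arctan(3.4789) = 73.96°

74.0°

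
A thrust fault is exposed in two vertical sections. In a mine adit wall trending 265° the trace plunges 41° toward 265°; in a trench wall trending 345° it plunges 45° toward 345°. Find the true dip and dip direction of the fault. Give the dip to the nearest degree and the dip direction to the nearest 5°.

Represent each trace as a vector plunging at its apparent dip toward its trend (east-north-up frame): v₁ = (-0.752, -0.066, -0.656), v₂ = (-0.183, 0.683, -0.707).
The plane normal is n = v₁ × v₂ ∝ (-0.495, 0.412, 0.526).
True dip = arccos(n_z / |n|) = arccos(0.6326) = 50.8°.
Dip direction = azimuth of (n_x, n_y) = atan2(-0.495, 0.412) = 310°.

true dip 51°, dip direction 310°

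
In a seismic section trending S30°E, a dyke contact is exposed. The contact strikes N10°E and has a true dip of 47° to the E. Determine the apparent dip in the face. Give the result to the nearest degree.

35°

The strike is N10°E and the section trends S30°E; the acute angle between them is β = 40°.
tan(apparent dip) = tan 47° · sin 40° = 0.6893
apparent dip = arctan 0.6893 = 34.58°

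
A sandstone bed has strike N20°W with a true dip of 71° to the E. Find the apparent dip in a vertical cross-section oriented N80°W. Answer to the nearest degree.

68°

Angle between strike (N20°W) and section (N80°W): β = 60°.
tan(apparent dip) = tan 71° · sin 60° = 2.5151
α = arctan(2.5151) = 68.32°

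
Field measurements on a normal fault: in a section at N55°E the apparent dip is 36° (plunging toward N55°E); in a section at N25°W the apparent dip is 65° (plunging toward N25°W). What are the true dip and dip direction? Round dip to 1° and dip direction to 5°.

Represent each trace as a vector plunging at its apparent dip toward its trend (east-north-up frame): v₁ = (0.663, 0.464, -0.588), v₂ = (-0.179, 0.383, -0.906).
The plane normal is n = v₁ × v₂ ∝ (-0.195, 0.706, 0.337).
True dip = arccos(n_z / |n|) = arccos(0.4178) = 65.3°.
The horizontal component of n points toward azimuth atan2(n_x, n_y) = 345°, the dip direction.

true dip 65°, dip direction 345°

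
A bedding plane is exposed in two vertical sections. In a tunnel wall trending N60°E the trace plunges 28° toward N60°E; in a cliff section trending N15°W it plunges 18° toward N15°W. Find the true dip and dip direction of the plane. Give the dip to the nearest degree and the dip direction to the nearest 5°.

Represent each trace as a vector plunging at its apparent dip toward its trend (east-north-up frame): v₁ = (0.765, 0.441, -0.469), v₂ = (-0.246, 0.919, -0.309).
Cross product v₁ × v₂ gives the pole to the plane: n ∝ (0.295, 0.352, 0.811).
Dip δ = arctan(|n_h|/n_z) = arctan(0.459/0.811) = 29.5°.
The horizontal component of n points toward azimuth atan2(n_x, n_y) = 40°, the dip direction.

true dip 30°, dip direction 040°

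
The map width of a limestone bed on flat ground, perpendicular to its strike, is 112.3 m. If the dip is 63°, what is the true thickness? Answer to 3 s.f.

100 m

True thickness t = w · sin(dip) = 112.3 × sin 63°
t = 112.3 × 0.8910 = 100.060 m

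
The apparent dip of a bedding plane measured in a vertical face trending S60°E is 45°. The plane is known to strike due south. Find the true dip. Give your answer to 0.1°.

β = acute angle between strike due south and section S60°E = 60°.
tan δ = tan α / sin β = tan 45° / sin 60° = 1.0000 / 0.8660 = 1.1547
δ = arctan(1.1547) = 49.11°

49.1°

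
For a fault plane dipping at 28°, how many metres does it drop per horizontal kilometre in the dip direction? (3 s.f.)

drop per km = 1000 × tan 28° = 1000 × 0.5317

532 m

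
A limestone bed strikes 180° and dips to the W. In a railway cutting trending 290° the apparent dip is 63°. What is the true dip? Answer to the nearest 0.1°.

64.4°

The section is 70° from the strike.
tan(true dip) = tan 63° / sin 70° = 2.0886
δ = arctan(2.0886) = 64.42°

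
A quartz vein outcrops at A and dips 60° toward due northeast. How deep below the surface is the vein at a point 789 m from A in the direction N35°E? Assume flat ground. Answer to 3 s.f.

The hole lies 10° from the dip direction, so the down-dip offset is 789 × cos 10° = 777.01 m.
Depth = down-dip offset × tan(dip) = 777.01 × tan 60° = 777.01 × 1.7321
Depth = 1345.83 m

1350 m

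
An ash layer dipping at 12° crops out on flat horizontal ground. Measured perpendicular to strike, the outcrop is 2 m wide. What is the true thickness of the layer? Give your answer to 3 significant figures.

0.416 m

True thickness t = w · sin(dip) = 2 × sin 12°
t = 2 × 0.2079 = 0.416 m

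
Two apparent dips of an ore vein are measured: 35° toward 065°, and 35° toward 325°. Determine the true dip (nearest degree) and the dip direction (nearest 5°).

Each apparent-dip line lies in the plane. As unit vectors (x east, y north, z up), v₁ plunges 35°→065° and v₂ plunges 35°→325°.
Cross product v₁ × v₂ gives the pole to the plane: n ∝ (0.186, 0.695, 0.661).
Dip δ = arctan(|n_h|/n_z) = arctan(0.720/0.661) = 47.4°.
Dip direction = atan2(0.186, 0.695) = 15° (azimuth of n's horizontal projection).

true dip 47°, dip direction 015°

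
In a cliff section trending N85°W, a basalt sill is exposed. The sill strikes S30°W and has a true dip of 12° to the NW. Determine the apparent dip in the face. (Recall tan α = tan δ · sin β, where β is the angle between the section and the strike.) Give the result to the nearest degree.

11°

The section lies 65° from the strike.
tan α = tan 12° × sin 65° = 0.2126 × 0.9063 = 0.1926
apparent dip = arctan 0.1926 = 10.90°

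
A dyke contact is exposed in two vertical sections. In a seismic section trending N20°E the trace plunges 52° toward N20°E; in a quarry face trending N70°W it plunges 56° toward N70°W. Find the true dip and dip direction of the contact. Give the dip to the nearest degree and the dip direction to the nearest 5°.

Each apparent-dip line lies in the plane. As unit vectors (x east, y north, z up), v₁ plunges 52°→N20°E and v₂ plunges 56°→N70°W.
Cross product v₁ × v₂ gives the pole to the plane: n ∝ (-0.329, 0.589, 0.344).
tan δ = √(n_x²+n_y²)/n_z = 0.674/0.344, so δ = 63.0°.
The horizontal component of n points toward azimuth atan2(n_x, n_y) = 331°, the dip direction.

true dip 63°, dip direction 330°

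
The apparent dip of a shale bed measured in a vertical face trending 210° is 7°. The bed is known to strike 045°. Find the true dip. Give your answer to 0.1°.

25.4°

β = acute angle between strike 045° and section 210° = 15°.
tan δ = tan α / sin β = tan 7° / sin 15° = 0.1228 / 0.2588 = 0.4744
true dip = arctan 0.4744 = 25.38°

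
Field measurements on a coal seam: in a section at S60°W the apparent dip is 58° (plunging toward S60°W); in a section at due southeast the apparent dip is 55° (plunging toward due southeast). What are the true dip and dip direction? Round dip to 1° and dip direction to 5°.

true dip 68°, dip direction 190°

The two traces are lines in the plane: v₁ = (sin 240°·cos 58°, cos 240°·cos 58°, −sin 58°), v₂ = (sin 135°·cos 55°, cos 135°·cos 55°, −sin 55°).
n = v₁ × v₂ = (-0.127, -0.720, 0.294) (taken with n_z > 0).
tan δ = √(n_x²+n_y²)/n_z = 0.731/0.294, so δ = 68.1°.
The horizontal component of n points toward azimuth atan2(n_x, n_y) = 190°, the dip direction.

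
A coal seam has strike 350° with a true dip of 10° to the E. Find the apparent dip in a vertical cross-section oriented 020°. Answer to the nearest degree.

The section lies 30° from the strike.
tan α = tan 10° × sin 30° = 0.1763 × 0.5000 = 0.0882
apparent dip = arctan 0.0882 = 5.04°

5°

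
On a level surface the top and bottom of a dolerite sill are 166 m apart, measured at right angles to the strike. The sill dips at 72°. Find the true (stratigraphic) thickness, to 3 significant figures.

True thickness t = w · sin(dip) = 166 × sin 72°
t = 166 × 0.9511 = 157.875 m

158 m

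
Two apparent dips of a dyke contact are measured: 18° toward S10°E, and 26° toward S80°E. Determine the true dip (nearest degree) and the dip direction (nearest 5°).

Each apparent-dip line lies in the plane. As unit vectors (x east, y north, z up), v₁ plunges 18°→S10°E and v₂ plunges 26°→S80°E.
The plane normal is n = v₁ × v₂ ∝ (0.362, -0.201, 0.803).
True dip = arccos(n_z / |n|) = arccos(0.8887) = 27.3°.
Dip direction = atan2(0.362, -0.201) = 119° (azimuth of n's horizontal projection).

true dip 27°, dip direction 120°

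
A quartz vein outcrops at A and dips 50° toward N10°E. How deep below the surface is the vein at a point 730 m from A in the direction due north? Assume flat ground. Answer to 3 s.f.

857 m

The hole lies 10° from the dip direction, so the down-dip offset is 730 × cos 10° = 718.91 m.
Depth = down-dip offset × tan(dip) = 718.91 × tan 50° = 718.91 × 1.1918
Depth = 856.76 m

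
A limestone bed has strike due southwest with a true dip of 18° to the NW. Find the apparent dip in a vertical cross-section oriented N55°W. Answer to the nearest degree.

The section lies 80° from the strike.
tan(apparent dip) = tan 18° · sin 80° = 0.3200
α = arctan(0.3200) = 17.74°

18°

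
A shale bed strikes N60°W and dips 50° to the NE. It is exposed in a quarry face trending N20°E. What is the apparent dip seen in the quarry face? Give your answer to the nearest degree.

The section lies 80° from the strike.
tan α = tan 50° × sin 80° = 1.1918 × 0.9848 = 1.1736
apparent dip = arctan 1.1736 = 49.57°

50°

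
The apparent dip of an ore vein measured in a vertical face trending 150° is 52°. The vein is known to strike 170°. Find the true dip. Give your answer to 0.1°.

The section is 20° from the strike.
tan(true dip) = tan 52° / sin 20° = 3.7423
true dip = arctan 3.7423 = 75.04°

75.0°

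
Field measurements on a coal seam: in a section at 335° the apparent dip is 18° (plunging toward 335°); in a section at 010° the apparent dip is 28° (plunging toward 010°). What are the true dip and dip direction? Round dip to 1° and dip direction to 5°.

Represent each trace as a vector plunging at its apparent dip toward its trend (east-north-up frame): v₁ = (-0.402, 0.862, -0.309), v₂ = (0.153, 0.870, -0.469).
Cross product v₁ × v₂ gives the pole to the plane: n ∝ (0.136, 0.236, 0.482).
Dip δ = arctan(|n_h|/n_z) = arctan(0.272/0.482) = 29.5°.
The horizontal component of n points toward azimuth atan2(n_x, n_y) = 30°, the dip direction.

true dip 29°, dip direction 030°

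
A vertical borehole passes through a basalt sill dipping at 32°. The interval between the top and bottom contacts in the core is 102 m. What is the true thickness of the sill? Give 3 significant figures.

True thickness t = h · cos(dip) = 102 × cos 32°
t = 102 × 0.8480 = 86.501 m

86.5 m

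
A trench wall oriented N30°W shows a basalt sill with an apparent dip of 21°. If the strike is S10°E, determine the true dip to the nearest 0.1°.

48.3°

The section is 20° from the strike.
tan(true dip) = tan 21° / sin 20° = 1.1223
true dip = arctan 1.1223 = 48.30°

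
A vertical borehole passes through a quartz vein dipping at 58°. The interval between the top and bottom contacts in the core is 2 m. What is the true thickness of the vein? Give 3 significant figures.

True thickness t = h · cos(dip) = 2 × cos 58°
t = 2 × 0.5299 = 1.060 m

1.06 m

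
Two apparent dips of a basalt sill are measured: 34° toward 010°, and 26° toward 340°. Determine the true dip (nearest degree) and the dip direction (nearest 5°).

true dip 35°, dip direction 025°

The two traces are lines in the plane: v₁ = (sin 10°·cos 34°, cos 10°·cos 34°, −sin 34°), v₂ = (sin 340°·cos 26°, cos 340°·cos 26°, −sin 26°).
n = v₁ × v₂ = (0.114, 0.235, 0.373) (taken with n_z > 0).
tan δ = √(n_x²+n_y²)/n_z = 0.261/0.373, so δ = 35.1°.
Dip direction = azimuth of (n_x, n_y) = atan2(0.114, 0.235) = 26°.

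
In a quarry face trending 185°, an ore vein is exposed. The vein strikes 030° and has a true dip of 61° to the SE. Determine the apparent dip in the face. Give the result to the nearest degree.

37°

The strike is 030° and the section trends 185°; the acute angle between them is β = 25°.
tan α = tan 61° × sin 25° = 1.8040 × 0.4226 = 0.7624
apparent dip = arctan 0.7624 = 37.32°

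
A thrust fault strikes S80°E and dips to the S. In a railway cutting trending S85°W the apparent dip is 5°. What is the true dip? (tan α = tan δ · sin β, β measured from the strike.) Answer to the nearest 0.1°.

The section is 15° from the strike.
tan(true dip) = tan 5° / sin 15° = 0.3380
true dip = arctan 0.3380 = 18.68°

18.7°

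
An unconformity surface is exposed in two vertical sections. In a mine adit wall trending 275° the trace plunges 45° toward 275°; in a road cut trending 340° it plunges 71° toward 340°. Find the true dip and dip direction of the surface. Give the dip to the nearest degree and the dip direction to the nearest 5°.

The two traces are lines in the plane: v₁ = (sin 275°·cos 45°, cos 275°·cos 45°, −sin 45°), v₂ = (sin 340°·cos 71°, cos 340°·cos 71°, −sin 71°).
n = v₁ × v₂ = (-0.158, 0.587, 0.209) (taken with n_z > 0).
True dip = arccos(n_z / |n|) = arccos(0.3245) = 71.1°.
Dip direction = atan2(-0.158, 0.587) = 345° (azimuth of n's horizontal projection).

true dip 71°, dip direction 345°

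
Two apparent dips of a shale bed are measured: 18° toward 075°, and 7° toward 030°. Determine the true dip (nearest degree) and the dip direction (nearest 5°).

true dip 20°, dip direction 100°

The two traces are lines in the plane: v₁ = (sin 75°·cos 18°, cos 75°·cos 18°, −sin 18°), v₂ = (sin 30°·cos 7°, cos 30°·cos 7°, −sin 7°).
n = v₁ × v₂ = (0.236, -0.041, 0.667) (taken with n_z > 0).
True dip = arccos(n_z / |n|) = arccos(0.9414) = 19.7°.
Dip direction = azimuth of (n_x, n_y) = atan2(0.236, -0.041) = 100°.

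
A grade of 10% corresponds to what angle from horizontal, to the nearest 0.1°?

tan θ = 10/100 = 0.1000
θ = arctan(0.1000) = 5.71°

5.7°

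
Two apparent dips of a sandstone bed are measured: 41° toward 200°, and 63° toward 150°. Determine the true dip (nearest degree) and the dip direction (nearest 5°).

Each apparent-dip line lies in the plane. As unit vectors (x east, y north, z up), v₁ plunges 41°→200° and v₂ plunges 63°→150°.
Cross product v₁ × v₂ gives the pole to the plane: n ∝ (0.374, -0.379, 0.262).
Dip δ = arctan(|n_h|/n_z) = arctan(0.532/0.262) = 63.8°.
The horizontal component of n points toward azimuth atan2(n_x, n_y) = 135°, the dip direction.

true dip 64°, dip direction 135°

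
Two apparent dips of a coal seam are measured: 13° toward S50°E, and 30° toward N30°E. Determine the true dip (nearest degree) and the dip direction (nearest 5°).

true dip 34°, dip direction 060°

Represent each trace as a vector plunging at its apparent dip toward its trend (east-north-up frame): v₁ = (0.746, -0.626, -0.225), v₂ = (0.433, 0.750, -0.500).
Cross product v₁ × v₂ gives the pole to the plane: n ∝ (0.482, 0.276, 0.831).
tan δ = √(n_x²+n_y²)/n_z = 0.555/0.831, so δ = 33.7°.
Dip direction = azimuth of (n_x, n_y) = atan2(0.482, 0.276) = 60°.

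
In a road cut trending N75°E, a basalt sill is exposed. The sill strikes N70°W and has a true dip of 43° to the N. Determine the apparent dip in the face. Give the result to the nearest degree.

Angle between strike (N70°W) and section (N75°E): β = 35°.
tan α = tan 43° × sin 35° = 0.9325 × 0.5736 = 0.5349
α = arctan(0.5349) = 28.14°

28°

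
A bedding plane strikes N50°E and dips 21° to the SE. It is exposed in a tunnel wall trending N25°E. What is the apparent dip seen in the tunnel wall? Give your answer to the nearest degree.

Angle between strike (N50°E) and section (N25°E): β = 25°.
tan(apparent dip) = tan 21° · sin 25° = 0.1622
α = arctan(0.1622) = 9.21°

9°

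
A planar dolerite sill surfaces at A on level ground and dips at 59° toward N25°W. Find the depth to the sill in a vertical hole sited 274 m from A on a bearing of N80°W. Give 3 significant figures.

262 m

The hole lies 55° from the dip direction, so the down-dip offset is 274 × cos 55° = 157.16 m.
Depth = down-dip offset × tan(dip) = 157.16 × tan 59° = 157.16 × 1.6643
Depth = 261.56 m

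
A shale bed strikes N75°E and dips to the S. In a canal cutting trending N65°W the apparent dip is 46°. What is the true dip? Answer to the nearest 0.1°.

The section is 40° from the strike.
tan(true dip) = tan 46° / sin 40° = 1.6110
δ = arctan(1.6110) = 58.17°

58.2°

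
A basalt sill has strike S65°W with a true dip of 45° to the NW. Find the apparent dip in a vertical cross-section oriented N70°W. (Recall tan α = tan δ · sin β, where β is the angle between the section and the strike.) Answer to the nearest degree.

The section lies 45° from the strike.
tan α = tan 45° × sin 45° = 1.0000 × 0.7071 = 0.7071
α = arctan(0.7071) = 35.26°

35°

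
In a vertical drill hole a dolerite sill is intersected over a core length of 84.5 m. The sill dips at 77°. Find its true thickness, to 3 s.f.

True thickness t = h · cos(dip) = 84.5 × cos 77°
t = 84.5 × 0.2250 = 19.008 m

19.0 m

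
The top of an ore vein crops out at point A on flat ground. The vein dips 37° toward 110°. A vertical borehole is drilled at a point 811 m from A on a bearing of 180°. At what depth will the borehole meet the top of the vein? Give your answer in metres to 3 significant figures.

209 m

The hole lies 70° from the dip direction, so the down-dip offset is 811 × cos 70° = 277.38 m.
Depth = down-dip offset × tan(dip) = 277.38 × tan 37° = 277.38 × 0.7536
Depth = 209.02 m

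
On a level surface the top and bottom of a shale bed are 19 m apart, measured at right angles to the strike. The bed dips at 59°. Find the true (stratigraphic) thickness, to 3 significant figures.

True thickness t = w · sin(dip) = 19 × sin 59°
t = 19 × 0.8572 = 16.286 m

16.3 m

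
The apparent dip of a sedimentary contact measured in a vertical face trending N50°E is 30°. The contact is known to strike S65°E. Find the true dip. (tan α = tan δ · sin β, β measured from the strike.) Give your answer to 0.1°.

32.5°

β = acute angle between strike S65°E and section N50°E = 65°.
tan δ = tan α / sin β = tan 30° / sin 65° = 0.5774 / 0.9063 = 0.6370
true dip = arctan 0.6370 = 32.50°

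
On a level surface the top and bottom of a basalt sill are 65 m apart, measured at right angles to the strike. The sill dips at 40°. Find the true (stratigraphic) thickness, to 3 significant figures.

41.8 m

True thickness t = w · sin(dip) = 65 × sin 40°
t = 65 × 0.6428 = 41.781 m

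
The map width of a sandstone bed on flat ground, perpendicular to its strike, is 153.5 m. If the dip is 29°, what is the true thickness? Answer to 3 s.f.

74.4 m

True thickness t = w · sin(dip) = 153.5 × sin 29°
t = 153.5 × 0.4848 = 74.418 m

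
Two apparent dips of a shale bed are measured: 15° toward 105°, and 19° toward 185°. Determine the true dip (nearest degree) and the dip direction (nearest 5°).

Represent each trace as a vector plunging at its apparent dip toward its trend (east-north-up frame): v₁ = (0.933, -0.250, -0.259), v₂ = (-0.082, -0.942, -0.326).
Cross product v₁ × v₂ gives the pole to the plane: n ∝ (0.162, -0.325, 0.899).
tan δ = √(n_x²+n_y²)/n_z = 0.363/0.899, so δ = 22.0°.
Dip direction = atan2(0.162, -0.325) = 153° (azimuth of n's horizontal projection).

true dip 22°, dip direction 155°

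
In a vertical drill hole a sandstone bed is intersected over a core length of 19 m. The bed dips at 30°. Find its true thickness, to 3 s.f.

True thickness t = h · cos(dip) = 19 × cos 30°
t = 19 × 0.8660 = 16.454 m

16.5 m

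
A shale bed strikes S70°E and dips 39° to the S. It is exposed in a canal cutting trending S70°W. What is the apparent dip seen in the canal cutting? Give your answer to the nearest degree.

The strike is S70°E and the section trends S70°W; the acute angle between them is β = 40°.
tan α = tan 39° × sin 40° = 0.8098 × 0.6428 = 0.5205
α = arctan(0.5205) = 27.50°

27°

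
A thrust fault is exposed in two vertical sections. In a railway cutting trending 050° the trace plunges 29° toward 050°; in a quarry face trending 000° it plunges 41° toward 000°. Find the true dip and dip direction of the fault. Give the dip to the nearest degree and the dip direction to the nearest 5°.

true dip 41°, dip direction 000°

Represent each trace as a vector plunging at its apparent dip toward its trend (east-north-up frame): v₁ = (0.670, 0.562, -0.485), v₂ = (0.000, 0.755, -0.656).
n = v₁ × v₂ = (-0.003, 0.440, 0.506) (taken with n_z > 0).
True dip = arccos(n_z / |n|) = arccos(0.7547) = 41.0°.
The horizontal component of n points toward azimuth atan2(n_x, n_y) = 360°, the dip direction.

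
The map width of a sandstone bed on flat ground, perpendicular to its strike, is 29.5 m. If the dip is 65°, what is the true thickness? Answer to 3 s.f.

True thickness t = w · sin(dip) = 29.5 × sin 65°
t = 29.5 × 0.9063 = 26.736 m

26.7 m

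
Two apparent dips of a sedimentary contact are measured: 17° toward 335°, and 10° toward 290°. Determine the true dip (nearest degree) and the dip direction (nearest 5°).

true dip 17°, dip direction 345°

Each apparent-dip line lies in the plane. As unit vectors (x east, y north, z up), v₁ plunges 17°→335° and v₂ plunges 10°→290°.
Cross product v₁ × v₂ gives the pole to the plane: n ∝ (-0.052, 0.200, 0.666).
Dip δ = arctan(|n_h|/n_z) = arctan(0.207/0.666) = 17.3°.
Dip direction = azimuth of (n_x, n_y) = atan2(-0.052, 0.200) = 345°.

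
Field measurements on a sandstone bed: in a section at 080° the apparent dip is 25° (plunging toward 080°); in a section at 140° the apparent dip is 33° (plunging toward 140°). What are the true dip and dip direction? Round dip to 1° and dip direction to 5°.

true dip 34°, dip direction 125°

The two traces are lines in the plane: v₁ = (sin 80°·cos 25°, cos 80°·cos 25°, −sin 25°), v₂ = (sin 140°·cos 33°, cos 140°·cos 33°, −sin 33°).
The plane normal is n = v₁ × v₂ ∝ (0.357, -0.258, 0.658).
Dip δ = arctan(|n_h|/n_z) = arctan(0.441/0.658) = 33.8°.
Dip direction = atan2(0.357, -0.258) = 126° (azimuth of n's horizontal projection).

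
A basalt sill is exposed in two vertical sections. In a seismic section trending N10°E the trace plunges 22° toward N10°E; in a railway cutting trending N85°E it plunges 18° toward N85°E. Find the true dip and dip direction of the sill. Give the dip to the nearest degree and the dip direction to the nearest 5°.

Each apparent-dip line lies in the plane. As unit vectors (x east, y north, z up), v₁ plunges 22°→N10°E and v₂ plunges 18°→N85°E.
Cross product v₁ × v₂ gives the pole to the plane: n ∝ (0.251, 0.305, 0.852).
tan δ = √(n_x²+n_y²)/n_z = 0.395/0.852, so δ = 24.9°.
Dip direction = atan2(0.251, 0.305) = 39° (azimuth of n's horizontal projection).

true dip 25°, dip direction 040°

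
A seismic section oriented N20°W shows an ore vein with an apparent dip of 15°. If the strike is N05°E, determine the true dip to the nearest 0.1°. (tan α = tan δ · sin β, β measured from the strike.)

β = acute angle between strike N05°E and section N20°W = 25°.
tan(true dip) = tan 15° / sin 25° = 0.6340
δ = arctan(0.6340) = 32.38°

32.4°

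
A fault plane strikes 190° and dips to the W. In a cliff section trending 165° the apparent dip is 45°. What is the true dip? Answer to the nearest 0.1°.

67.1°

The section is 25° from the strike.
tan δ = tan α / sin β = tan 45° / sin 25° = 1.0000 / 0.4226 = 2.3662
true dip = arctan 2.3662 = 67.09°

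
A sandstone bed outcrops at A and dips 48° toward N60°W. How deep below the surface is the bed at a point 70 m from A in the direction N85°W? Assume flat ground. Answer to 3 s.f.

70.5 m

The hole lies 25° from the dip direction, so the down-dip offset is 70 × cos 25° = 63.44 m.
Depth = down-dip offset × tan(dip) = 63.44 × tan 48° = 63.44 × 1.1106
Depth = 70.46 m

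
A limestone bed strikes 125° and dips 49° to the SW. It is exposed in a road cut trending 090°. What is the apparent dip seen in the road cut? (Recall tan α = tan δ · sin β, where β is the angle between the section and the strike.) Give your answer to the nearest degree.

33°

The strike is 125° and the section trends 090°; the acute angle between them is β = 35°.
tan α = tan 49° × sin 35° = 1.1504 × 0.5736 = 0.6598
apparent dip = arctan 0.6598 = 33.42°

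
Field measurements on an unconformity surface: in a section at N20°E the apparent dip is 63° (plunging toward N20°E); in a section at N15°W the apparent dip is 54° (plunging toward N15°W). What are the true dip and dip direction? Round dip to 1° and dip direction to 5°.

true dip 63°, dip direction 030°

Represent each trace as a vector plunging at its apparent dip toward its trend (east-north-up frame): v₁ = (0.155, 0.427, -0.891), v₂ = (-0.152, 0.568, -0.809).
The plane normal is n = v₁ × v₂ ∝ (0.161, 0.261, 0.153).
True dip = arccos(n_z / |n|) = arccos(0.4466) = 63.5°.
Dip direction = azimuth of (n_x, n_y) = atan2(0.161, 0.261) = 32°.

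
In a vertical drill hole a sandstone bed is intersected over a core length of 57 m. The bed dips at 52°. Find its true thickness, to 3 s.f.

True thickness t = h · cos(dip) = 57 × cos 52°
t = 57 × 0.6157 = 35.093 m

35.1 m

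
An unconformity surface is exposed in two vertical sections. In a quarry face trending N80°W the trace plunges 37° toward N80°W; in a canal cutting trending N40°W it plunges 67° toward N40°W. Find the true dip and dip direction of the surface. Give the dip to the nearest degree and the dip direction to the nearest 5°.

true dip 71°, dip direction 355°

Represent each trace as a vector plunging at its apparent dip toward its trend (east-north-up frame): v₁ = (-0.787, 0.139, -0.602), v₂ = (-0.251, 0.299, -0.921).
The plane normal is n = v₁ × v₂ ∝ (-0.052, 0.573, 0.201).
Dip δ = arctan(|n_h|/n_z) = arctan(0.575/0.201) = 70.8°.
Dip direction = azimuth of (n_x, n_y) = atan2(-0.052, 0.573) = 355°.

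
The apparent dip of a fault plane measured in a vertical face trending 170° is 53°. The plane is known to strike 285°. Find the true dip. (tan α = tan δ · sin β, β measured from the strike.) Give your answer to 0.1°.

The section is 65° from the strike.
tan δ = tan α / sin β = tan 53° / sin 65° = 1.3270 / 0.9063 = 1.4642
true dip = arctan 1.4642 = 55.67°

55.7°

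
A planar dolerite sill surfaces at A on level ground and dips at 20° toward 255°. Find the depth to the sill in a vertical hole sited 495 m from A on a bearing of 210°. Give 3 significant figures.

The hole lies 45° from the dip direction, so the down-dip offset is 495 × cos 45° = 350.02 m.
Depth = down-dip offset × tan(dip) = 350.02 × tan 20° = 350.02 × 0.3640
Depth = 127.40 m

127 m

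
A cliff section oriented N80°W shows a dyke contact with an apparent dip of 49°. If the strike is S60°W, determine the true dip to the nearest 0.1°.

60.8°

The section is 40° from the strike.
tan(true dip) = tan 49° / sin 40° = 1.7897
true dip = arctan 1.7897 = 60.80°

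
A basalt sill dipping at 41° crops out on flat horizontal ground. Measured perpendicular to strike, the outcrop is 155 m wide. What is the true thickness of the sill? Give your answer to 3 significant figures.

102 m

True thickness t = w · sin(dip) = 155 × sin 41°
t = 155 × 0.6561 = 101.689 m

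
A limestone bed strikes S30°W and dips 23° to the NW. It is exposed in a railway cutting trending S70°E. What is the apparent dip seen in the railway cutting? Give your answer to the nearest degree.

23°

Angle between strike (S30°W) and section (S70°E): β = 80°.
tan α = tan 23° × sin 80° = 0.4245 × 0.9848 = 0.4180
α = arctan(0.4180) = 22.69°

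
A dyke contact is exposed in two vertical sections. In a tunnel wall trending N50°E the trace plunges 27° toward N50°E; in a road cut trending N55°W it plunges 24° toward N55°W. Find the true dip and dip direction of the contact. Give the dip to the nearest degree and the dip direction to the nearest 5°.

true dip 38°, dip direction 000°

The two traces are lines in the plane: v₁ = (sin 50°·cos 27°, cos 50°·cos 27°, −sin 27°), v₂ = (sin 305°·cos 24°, cos 305°·cos 24°, −sin 24°).
n = v₁ × v₂ = (0.005, 0.617, 0.786) (taken with n_z > 0).
Dip δ = arctan(|n_h|/n_z) = arctan(0.617/0.786) = 38.1°.
Dip direction = atan2(0.005, 0.617) = 0° (azimuth of n's horizontal projection).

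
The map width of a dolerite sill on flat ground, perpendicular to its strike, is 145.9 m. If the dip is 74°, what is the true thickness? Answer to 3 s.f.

140 m

True thickness t = w · sin(dip) = 145.9 × sin 74°
t = 145.9 × 0.9613 = 140.248 m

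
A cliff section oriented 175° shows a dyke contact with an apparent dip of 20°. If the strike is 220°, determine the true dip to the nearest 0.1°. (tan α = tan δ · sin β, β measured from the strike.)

27.2°

The section is 45° from the strike.
tan(true dip) = tan 20° / sin 45° = 0.5147
true dip = arctan 0.5147 = 27.24°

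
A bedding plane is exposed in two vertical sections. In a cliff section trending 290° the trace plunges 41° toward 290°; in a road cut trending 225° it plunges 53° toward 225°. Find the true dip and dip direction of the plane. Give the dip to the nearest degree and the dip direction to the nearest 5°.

true dip 54°, dip direction 240°

Represent each trace as a vector plunging at its apparent dip toward its trend (east-north-up frame): v₁ = (-0.709, 0.258, -0.656), v₂ = (-0.426, -0.426, -0.799).
Cross product v₁ × v₂ gives the pole to the plane: n ∝ (-0.485, -0.287, 0.412).
True dip = arccos(n_z / |n|) = arccos(0.5896) = 53.9°.
The horizontal component of n points toward azimuth atan2(n_x, n_y) = 239°, the dip direction.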